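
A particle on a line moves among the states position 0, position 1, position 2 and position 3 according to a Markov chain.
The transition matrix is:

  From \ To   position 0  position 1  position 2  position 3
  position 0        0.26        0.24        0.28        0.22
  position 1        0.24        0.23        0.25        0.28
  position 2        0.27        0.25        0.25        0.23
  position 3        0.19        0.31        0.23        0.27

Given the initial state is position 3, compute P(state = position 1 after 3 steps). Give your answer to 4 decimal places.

0.2577

Propagate the distribution vector 3 steps from position 3.
After 0 steps: (0.0000, 0.0000, 0.0000, 1.0000)
After 1 step: (0.1900, 0.3100, 0.2300, 0.2700)
After 2 steps: (0.2372, 0.2581, 0.2503, 0.2544)
After 3 steps: (0.2395, 0.2577, 0.2520, 0.2507)
P(in position 1 after 3 steps) = 0.2577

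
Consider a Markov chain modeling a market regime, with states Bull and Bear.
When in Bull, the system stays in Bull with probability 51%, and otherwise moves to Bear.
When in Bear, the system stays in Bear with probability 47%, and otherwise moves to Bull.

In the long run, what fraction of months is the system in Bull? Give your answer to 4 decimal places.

Let the stationary distribution be π with π = πP and π_1 + π_2 = 1.
π_1 = 0.51·π_1 + 0.53·π_2
Solving with the normalization constraint gives π = (0.5196, 0.4804).
So the stationary probability of Bull is 0.5196.

0.5196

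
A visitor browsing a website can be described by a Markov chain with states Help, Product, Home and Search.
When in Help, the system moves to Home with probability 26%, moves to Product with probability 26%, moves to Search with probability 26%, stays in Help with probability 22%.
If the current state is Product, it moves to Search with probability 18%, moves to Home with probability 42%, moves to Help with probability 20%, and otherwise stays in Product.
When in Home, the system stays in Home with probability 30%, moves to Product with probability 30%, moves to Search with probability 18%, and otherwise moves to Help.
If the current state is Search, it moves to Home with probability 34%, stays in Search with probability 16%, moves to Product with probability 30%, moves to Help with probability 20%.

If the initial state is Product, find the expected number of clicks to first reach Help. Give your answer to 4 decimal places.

Let t(s) be the expected number of clicks to first reach Help from state s, with t(Help) = 0. Conditioning on the first click:
t(Product) = 1 + 0.2·t(Product) + 0.42·t(Home) + 0.18·t(Search)
t(Home) = 1 + 0.3·t(Product) + 0.3·t(Home) + 0.18·t(Search)
t(Search) = 1 + 0.3·t(Product) + 0.34·t(Home) + 0.16·t(Search)
Solving: t(Product) = 4.8251, t(Home) = 4.7390, t(Search) = 4.8319.
Expected clicks from Product to Help: 4.8251.

4.8251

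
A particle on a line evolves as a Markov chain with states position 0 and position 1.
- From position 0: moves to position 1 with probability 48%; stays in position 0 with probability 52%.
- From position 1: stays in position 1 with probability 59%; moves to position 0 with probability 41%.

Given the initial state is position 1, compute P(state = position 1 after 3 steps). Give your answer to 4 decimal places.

0.5399

Propagate the distribution vector 3 steps from position 1.
After 0 steps: (0.0000, 1.0000)
After 1 step: (0.4100, 0.5900)
After 2 steps: (0.4551, 0.5449)
After 3 steps: (0.4601, 0.5399)
P(in position 1 after 3 steps) = 0.5399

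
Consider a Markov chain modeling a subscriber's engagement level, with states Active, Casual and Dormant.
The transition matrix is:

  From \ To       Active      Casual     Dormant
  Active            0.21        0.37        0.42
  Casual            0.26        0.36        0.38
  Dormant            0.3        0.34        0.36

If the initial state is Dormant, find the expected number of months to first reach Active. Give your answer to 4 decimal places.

3.4950

Let t(s) be the expected number of months to first reach Active from state s, with t(Active) = 0. Conditioning on the first month:
t(Casual) = 1 + 0.36·t(Casual) + 0.38·t(Dormant)
t(Dormant) = 1 + 0.34·t(Casual) + 0.36·t(Dormant)
Solving: t(Casual) = 3.6377, t(Dormant) = 3.4950.
Expected months from Dormant to Active: 3.4950.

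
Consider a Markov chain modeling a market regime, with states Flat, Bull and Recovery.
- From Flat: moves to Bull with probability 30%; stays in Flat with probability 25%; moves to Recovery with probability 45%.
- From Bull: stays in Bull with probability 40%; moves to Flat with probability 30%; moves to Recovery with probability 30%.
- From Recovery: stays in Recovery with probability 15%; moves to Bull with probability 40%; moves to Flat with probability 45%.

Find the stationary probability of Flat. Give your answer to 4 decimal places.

0.3291

Let the stationary distribution be π with π = πP and π_1 + π_2 + π_3 = 1.
π_1 = 0.25·π_1 + 0.3·π_2 + 0.45·π_3
π_2 = 0.3·π_1 + 0.4·π_2 + 0.4·π_3
Solving with the normalization constraint gives π = (0.3291, 0.3671, 0.3038).
So the stationary probability of Flat is 0.3291.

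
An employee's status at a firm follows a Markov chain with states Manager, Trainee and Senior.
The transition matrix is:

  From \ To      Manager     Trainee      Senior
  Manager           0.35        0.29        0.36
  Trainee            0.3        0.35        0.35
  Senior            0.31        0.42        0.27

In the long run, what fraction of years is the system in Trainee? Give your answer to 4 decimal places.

0.3537

Let the stationary distribution be π with π = πP and π_1 + π_2 + π_3 = 1.
π_1 = 0.35·π_1 + 0.3·π_2 + 0.31·π_3
π_2 = 0.29·π_1 + 0.35·π_2 + 0.42·π_3
Solving with the normalization constraint gives π = (0.3192, 0.3537, 0.3270).
So the stationary probability of Trainee is 0.3537.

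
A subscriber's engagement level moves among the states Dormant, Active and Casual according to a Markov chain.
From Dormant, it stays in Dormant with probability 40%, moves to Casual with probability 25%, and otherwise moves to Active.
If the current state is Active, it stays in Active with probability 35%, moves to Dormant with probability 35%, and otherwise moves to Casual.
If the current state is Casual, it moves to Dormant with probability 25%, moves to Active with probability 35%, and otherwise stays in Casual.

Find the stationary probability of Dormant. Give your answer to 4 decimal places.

Let the stationary distribution be π with π = πP and π_1 + π_2 + π_3 = 1.
π_1 = 0.4·π_1 + 0.35·π_2 + 0.25·π_3
π_2 = 0.35·π_1 + 0.35·π_2 + 0.35·π_3
Solving with the normalization constraint gives π = (0.3353, 0.3500, 0.3147).
So the stationary probability of Dormant is 0.3353.

0.3353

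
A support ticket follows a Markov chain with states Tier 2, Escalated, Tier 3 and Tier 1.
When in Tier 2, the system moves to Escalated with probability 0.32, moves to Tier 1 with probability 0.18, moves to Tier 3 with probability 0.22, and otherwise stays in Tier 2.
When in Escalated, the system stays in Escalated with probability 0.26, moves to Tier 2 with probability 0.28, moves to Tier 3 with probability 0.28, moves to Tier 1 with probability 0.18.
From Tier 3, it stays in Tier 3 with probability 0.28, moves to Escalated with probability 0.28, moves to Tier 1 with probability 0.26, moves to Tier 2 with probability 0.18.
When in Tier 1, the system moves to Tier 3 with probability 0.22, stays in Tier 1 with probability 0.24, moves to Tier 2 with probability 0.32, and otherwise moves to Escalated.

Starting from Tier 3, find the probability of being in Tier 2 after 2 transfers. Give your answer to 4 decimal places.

0.2624

Propagate the distribution vector 2 transfers from Tier 3.
After 0 transfers: (0.0000, 0.0000, 1.0000, 0.0000)
After 1 transfer: (0.1800, 0.2800, 0.2800, 0.2600)
After 2 transfers: (0.2624, 0.2660, 0.2536, 0.2180)
P(in Tier 2 after 2 transfers) = 0.2624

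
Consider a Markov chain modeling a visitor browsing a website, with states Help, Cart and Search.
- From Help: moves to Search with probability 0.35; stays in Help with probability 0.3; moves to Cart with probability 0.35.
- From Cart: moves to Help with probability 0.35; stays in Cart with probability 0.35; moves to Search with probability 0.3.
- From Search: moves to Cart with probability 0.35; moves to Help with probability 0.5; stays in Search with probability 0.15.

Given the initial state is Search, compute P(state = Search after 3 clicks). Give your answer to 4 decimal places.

Propagate the distribution vector 3 clicks from Search.
After 0 clicks: (0.0000, 0.0000, 1.0000)
After 1 click: (0.5000, 0.3500, 0.1500)
After 2 clicks: (0.3475, 0.3500, 0.3025)
After 3 clicks: (0.3780, 0.3500, 0.2720)
P(in Search after 3 clicks) = 0.2720

0.2720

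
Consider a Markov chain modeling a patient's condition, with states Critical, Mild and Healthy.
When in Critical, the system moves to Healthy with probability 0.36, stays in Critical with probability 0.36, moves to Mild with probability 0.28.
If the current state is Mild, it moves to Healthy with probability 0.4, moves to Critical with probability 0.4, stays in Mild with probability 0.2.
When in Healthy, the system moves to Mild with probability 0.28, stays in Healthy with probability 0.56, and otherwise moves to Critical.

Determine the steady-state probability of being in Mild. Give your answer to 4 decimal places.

Let the stationary distribution be π with π = πP and π_1 + π_2 + π_3 = 1.
π_1 = 0.36·π_1 + 0.4·π_2 + 0.16·π_3
π_2 = 0.28·π_1 + 0.2·π_2 + 0.28·π_3
Solving with the normalization constraint gives π = (0.2778, 0.2593, 0.4630).
So the stationary probability of Mild is 0.2593.

0.2593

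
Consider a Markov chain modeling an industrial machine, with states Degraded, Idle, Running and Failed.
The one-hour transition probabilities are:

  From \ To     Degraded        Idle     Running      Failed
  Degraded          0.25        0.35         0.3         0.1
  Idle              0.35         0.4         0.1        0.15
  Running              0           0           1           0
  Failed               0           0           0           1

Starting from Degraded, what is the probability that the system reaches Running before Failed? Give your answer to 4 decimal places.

0.6565

Let h(s) be the probability of absorption at Running starting from transient state s. Then h(Running) = 1 and h(Failed) = 0. By first-step analysis:
h(Degraded) = 0.25·h(Degraded) + 0.35·h(Idle) + 0.3·1 + 0.1·0
h(Idle) = 0.35·h(Degraded) + 0.4·h(Idle) + 0.1·1 + 0.15·0
Solving: h(Degraded) = 0.6565, h(Idle) = 0.5496.
Starting from Degraded, the probability is 0.6565.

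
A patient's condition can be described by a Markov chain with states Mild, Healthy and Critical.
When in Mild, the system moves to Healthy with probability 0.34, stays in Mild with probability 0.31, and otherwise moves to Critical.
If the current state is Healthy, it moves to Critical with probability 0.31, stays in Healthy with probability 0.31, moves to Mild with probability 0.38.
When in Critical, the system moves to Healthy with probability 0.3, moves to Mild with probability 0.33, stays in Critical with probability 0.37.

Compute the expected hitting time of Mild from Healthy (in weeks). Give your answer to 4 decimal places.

2.7510

Let t(s) be the expected number of weeks to first reach Mild from state s, with t(Mild) = 0. Conditioning on the first week:
t(Healthy) = 1 + 0.31·t(Healthy) + 0.31·t(Critical)
t(Critical) = 1 + 0.3·t(Healthy) + 0.37·t(Critical)
Solving: t(Healthy) = 2.7510, t(Critical) = 2.8973.
Expected weeks from Healthy to Mild: 2.7510.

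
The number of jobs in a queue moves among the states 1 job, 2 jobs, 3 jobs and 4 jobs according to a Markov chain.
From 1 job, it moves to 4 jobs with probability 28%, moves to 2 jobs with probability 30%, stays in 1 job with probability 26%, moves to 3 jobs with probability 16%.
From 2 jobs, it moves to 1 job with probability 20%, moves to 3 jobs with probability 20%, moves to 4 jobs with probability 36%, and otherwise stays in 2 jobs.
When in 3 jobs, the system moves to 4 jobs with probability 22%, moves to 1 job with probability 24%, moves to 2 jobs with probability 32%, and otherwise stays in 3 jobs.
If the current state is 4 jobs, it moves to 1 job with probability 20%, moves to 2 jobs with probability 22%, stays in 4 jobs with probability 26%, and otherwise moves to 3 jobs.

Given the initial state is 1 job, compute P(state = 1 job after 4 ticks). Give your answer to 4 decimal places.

Propagate the distribution vector 4 ticks from 1 job.
After 0 ticks: (1.0000, 0.0000, 0.0000, 0.0000)
After 1 tick: (0.2600, 0.3000, 0.1600, 0.2800)
After 2 ticks: (0.2220, 0.2628, 0.2264, 0.2888)
After 3 ticks: (0.2224, 0.2657, 0.2303, 0.2817)
After 4 ticks: (0.2226, 0.2661, 0.2295, 0.2818)
P(in 1 job after 4 ticks) = 0.2226

0.2226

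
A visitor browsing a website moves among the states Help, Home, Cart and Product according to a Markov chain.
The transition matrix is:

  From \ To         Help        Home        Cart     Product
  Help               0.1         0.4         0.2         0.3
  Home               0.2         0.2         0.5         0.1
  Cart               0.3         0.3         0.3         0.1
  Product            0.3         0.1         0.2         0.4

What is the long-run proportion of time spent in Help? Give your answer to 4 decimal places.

0.2287

Let the stationary distribution be π with π = πP and π_1 + π_2 + π_3 + π_4 = 1.
π_1 = 0.1·π_1 + 0.2·π_2 + 0.3·π_3 + 0.3·π_4
π_2 = 0.4·π_1 + 0.2·π_2 + 0.3·π_3 + 0.1·π_4
π_3 = 0.2·π_1 + 0.5·π_2 + 0.3·π_3 + 0.2·π_4
Solving with the normalization constraint gives π = (0.2287, 0.2557, 0.3074, 0.2082).
So the stationary probability of Help is 0.2287.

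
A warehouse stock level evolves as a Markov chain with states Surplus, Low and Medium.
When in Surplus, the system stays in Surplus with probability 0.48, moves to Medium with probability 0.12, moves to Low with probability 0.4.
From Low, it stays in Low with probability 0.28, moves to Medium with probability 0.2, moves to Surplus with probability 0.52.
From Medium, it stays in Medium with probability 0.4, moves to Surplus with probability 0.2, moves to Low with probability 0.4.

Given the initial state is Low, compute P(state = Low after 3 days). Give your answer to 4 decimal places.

0.3560

Propagate the distribution vector 3 days from Low.
After 0 days: (0.0000, 1.0000, 0.0000)
After 1 day: (0.5200, 0.2800, 0.2000)
After 2 days: (0.4352, 0.3664, 0.1984)
After 3 days: (0.4391, 0.3560, 0.2049)
P(in Low after 3 days) = 0.3560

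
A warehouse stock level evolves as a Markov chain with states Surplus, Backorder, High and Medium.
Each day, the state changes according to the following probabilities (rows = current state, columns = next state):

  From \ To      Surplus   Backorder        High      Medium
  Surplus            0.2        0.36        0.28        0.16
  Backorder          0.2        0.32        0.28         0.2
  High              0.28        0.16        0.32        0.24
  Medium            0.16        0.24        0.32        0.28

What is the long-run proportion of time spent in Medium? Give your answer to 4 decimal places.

0.2211

Let the stationary distribution be π with π = πP and π_1 + π_2 + π_3 + π_4 = 1.
π_1 = 0.2·π_1 + 0.2·π_2 + 0.28·π_3 + 0.16·π_4
π_2 = 0.36·π_1 + 0.32·π_2 + 0.16·π_3 + 0.24·π_4
π_3 = 0.28·π_1 + 0.28·π_2 + 0.32·π_3 + 0.32·π_4
Solving with the normalization constraint gives π = (0.2152, 0.2628, 0.3009, 0.2211).
So the stationary probability of Medium is 0.2211.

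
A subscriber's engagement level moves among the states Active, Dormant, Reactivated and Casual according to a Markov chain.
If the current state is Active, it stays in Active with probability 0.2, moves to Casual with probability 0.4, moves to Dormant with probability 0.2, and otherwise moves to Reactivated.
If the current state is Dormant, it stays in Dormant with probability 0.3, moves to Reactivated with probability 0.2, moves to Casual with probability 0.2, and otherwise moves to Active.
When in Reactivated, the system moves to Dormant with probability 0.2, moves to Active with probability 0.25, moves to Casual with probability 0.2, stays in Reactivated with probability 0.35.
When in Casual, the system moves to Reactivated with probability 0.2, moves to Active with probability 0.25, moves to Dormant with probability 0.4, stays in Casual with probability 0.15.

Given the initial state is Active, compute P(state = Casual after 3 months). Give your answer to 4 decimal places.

0.2390

Propagate the distribution vector 3 months from Active.
After 0 months: (1.0000, 0.0000, 0.0000, 0.0000)
After 1 month: (0.2000, 0.2000, 0.2000, 0.4000)
After 2 months: (0.2500, 0.3000, 0.2300, 0.2200)
After 3 months: (0.2525, 0.2740, 0.2345, 0.2390)
P(in Casual after 3 months) = 0.2390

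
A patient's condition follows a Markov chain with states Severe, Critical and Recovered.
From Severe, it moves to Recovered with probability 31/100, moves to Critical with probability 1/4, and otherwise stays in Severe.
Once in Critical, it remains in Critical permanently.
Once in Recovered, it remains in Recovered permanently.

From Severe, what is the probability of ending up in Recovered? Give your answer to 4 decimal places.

0.5536

Let h(s) be the probability of absorption at Recovered starting from transient state s. Then h(Recovered) = 1 and h(Critical) = 0. By first-step analysis:
h(Severe) = 0.44·h(Severe) + 0.25·0 + 0.31·1
Solving: h(Severe) = 0.5536.
Starting from Severe, the probability is 0.5536.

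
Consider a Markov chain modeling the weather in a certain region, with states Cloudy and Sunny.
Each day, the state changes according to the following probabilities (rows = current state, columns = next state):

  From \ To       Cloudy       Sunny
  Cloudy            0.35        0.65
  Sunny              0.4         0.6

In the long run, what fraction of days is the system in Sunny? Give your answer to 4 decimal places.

Let the stationary distribution be π with π = πP and π_1 + π_2 = 1.
π_1 = 0.35·π_1 + 0.4·π_2
Solving with the normalization constraint gives π = (0.3810, 0.6190).
So the stationary probability of Sunny is 0.6190.

0.6190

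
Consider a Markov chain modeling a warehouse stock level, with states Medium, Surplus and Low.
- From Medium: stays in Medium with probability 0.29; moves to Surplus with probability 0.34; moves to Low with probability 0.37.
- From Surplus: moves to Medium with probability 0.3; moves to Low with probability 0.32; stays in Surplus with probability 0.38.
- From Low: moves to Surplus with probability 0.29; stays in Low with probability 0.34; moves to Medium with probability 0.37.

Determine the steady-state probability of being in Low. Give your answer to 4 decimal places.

0.3429

Let the stationary distribution be π with π = πP and π_1 + π_2 + π_3 = 1.
π_1 = 0.29·π_1 + 0.3·π_2 + 0.37·π_3
π_2 = 0.34·π_1 + 0.38·π_2 + 0.29·π_3
Solving with the normalization constraint gives π = (0.3208, 0.3363, 0.3429).
So the stationary probability of Low is 0.3429.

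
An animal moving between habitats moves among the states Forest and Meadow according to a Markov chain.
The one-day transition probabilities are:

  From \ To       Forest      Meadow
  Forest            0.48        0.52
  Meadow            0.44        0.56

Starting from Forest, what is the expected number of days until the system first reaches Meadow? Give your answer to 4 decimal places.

1.9231

Let t(s) be the expected number of days to first reach Meadow from state s, with t(Meadow) = 0. Conditioning on the first day:
t(Forest) = 1 + 0.48·t(Forest)
Solving: t(Forest) = 1.9231.
Expected days from Forest to Meadow: 1.9231.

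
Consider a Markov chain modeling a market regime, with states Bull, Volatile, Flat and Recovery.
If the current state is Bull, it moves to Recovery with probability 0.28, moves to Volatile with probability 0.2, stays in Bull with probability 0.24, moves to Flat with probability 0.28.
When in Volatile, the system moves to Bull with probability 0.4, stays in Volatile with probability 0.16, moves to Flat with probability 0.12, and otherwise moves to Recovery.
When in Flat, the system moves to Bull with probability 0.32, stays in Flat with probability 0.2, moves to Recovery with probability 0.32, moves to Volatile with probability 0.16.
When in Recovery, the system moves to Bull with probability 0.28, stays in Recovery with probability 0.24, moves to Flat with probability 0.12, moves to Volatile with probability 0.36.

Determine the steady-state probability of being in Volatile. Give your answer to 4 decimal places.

Let the stationary distribution be π with π = πP and π_1 + π_2 + π_3 + π_4 = 1.
π_1 = 0.24·π_1 + 0.4·π_2 + 0.32·π_3 + 0.28·π_4
π_2 = 0.2·π_1 + 0.16·π_2 + 0.16·π_3 + 0.36·π_4
π_3 = 0.28·π_1 + 0.12·π_2 + 0.2·π_3 + 0.12·π_4
Solving with the normalization constraint gives π = (0.3027, 0.2291, 0.1831, 0.2851).
So the stationary probability of Volatile is 0.2291.

0.2291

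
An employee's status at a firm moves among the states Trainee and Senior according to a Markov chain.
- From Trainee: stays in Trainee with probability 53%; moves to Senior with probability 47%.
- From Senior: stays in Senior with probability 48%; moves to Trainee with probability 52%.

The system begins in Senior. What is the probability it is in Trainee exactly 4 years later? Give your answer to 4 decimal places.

0.5253

Propagate the distribution vector 4 years from Senior.
After 0 years: (0.0000, 1.0000)
After 1 year: (0.5200, 0.4800)
After 2 years: (0.5252, 0.4748)
After 3 years: (0.5253, 0.4747)
After 4 years: (0.5253, 0.4747)
P(in Trainee after 4 years) = 0.5253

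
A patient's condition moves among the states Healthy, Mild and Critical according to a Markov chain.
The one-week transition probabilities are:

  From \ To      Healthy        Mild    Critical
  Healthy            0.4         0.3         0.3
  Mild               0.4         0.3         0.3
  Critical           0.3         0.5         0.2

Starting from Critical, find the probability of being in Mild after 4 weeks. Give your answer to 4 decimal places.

Propagate the distribution vector 4 weeks from Critical.
After 0 weeks: (0.0000, 0.0000, 1.0000)
After 1 week: (0.3000, 0.5000, 0.2000)
After 2 weeks: (0.3800, 0.3400, 0.2800)
After 3 weeks: (0.3720, 0.3560, 0.2720)
After 4 weeks: (0.3728, 0.3544, 0.2728)
P(in Mild after 4 weeks) = 0.3544

0.3544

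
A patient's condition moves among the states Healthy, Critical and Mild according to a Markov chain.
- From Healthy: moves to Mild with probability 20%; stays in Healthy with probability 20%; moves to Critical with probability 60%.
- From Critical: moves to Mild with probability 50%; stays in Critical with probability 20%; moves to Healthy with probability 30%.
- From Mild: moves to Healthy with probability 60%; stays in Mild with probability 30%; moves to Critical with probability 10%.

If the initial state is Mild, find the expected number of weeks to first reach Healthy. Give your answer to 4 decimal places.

1.7647

Let t(s) be the expected number of weeks to first reach Healthy from state s, with t(Healthy) = 0. Conditioning on the first week:
t(Critical) = 1 + 0.2·t(Critical) + 0.5·t(Mild)
t(Mild) = 1 + 0.1·t(Critical) + 0.3·t(Mild)
Solving: t(Critical) = 2.3529, t(Mild) = 1.7647.
Expected weeks from Mild to Healthy: 1.7647.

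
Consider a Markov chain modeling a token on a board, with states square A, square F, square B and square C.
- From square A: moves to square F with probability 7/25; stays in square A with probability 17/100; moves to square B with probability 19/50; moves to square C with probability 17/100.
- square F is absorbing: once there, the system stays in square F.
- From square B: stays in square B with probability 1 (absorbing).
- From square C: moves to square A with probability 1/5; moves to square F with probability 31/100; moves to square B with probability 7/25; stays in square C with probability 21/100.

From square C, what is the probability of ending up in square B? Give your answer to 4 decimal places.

Let h(s) be the probability of absorption at square B starting from transient state s. Then h(square B) = 1 and h(square F) = 0. By first-step analysis:
h(square A) = 0.17·h(square A) + 0.28·0 + 0.38·1 + 0.17·h(square C)
h(square C) = 0.2·h(square A) + 0.31·0 + 0.28·1 + 0.21·h(square C)
Solving: h(square A) = 0.5594, h(square C) = 0.4961.
Starting from square C, the probability is 0.4961.

0.4961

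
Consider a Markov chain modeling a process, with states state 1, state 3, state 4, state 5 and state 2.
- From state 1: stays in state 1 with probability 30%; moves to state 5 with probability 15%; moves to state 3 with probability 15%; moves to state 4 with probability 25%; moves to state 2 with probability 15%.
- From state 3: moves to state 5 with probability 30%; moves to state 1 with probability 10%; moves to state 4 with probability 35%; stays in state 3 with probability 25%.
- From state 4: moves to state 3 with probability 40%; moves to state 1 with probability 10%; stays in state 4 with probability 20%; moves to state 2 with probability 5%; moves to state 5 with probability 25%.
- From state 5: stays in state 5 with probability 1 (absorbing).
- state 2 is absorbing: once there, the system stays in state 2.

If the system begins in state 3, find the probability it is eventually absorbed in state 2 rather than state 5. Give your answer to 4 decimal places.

0.1114

Let h(s) be the probability of absorption at state 2 starting from transient state s. Then h(state 2) = 1 and h(state 5) = 0. By first-step analysis:
h(state 1) = 0.3·h(state 1) + 0.15·h(state 3) + 0.25·h(state 4) + 0.15·0 + 0.15·1
h(state 3) = 0.1·h(state 1) + 0.25·h(state 3) + 0.35·h(state 4) + 0.3·0
h(state 4) = 0.1·h(state 1) + 0.4·h(state 3) + 0.2·h(state 4) + 0.25·0 + 0.05·1
Solving: h(state 1) = 0.2935, h(state 3) = 0.1114, h(state 4) = 0.1549.
Starting from state 3, the probability is 0.1114.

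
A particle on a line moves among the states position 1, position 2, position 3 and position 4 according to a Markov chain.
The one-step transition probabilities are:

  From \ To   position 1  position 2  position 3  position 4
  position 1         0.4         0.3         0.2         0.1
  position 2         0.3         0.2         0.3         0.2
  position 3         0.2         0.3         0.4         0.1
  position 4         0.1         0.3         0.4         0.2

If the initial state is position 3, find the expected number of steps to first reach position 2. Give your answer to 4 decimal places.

Let t(s) be the expected number of steps to first reach position 2 from state s, with t(position 2) = 0. Conditioning on the first step:
t(position 1) = 1 + 0.4·t(position 1) + 0.2·t(position 3) + 0.1·t(position 4)
t(position 3) = 1 + 0.2·t(position 1) + 0.4·t(position 3) + 0.1·t(position 4)
t(position 4) = 1 + 0.1·t(position 1) + 0.4·t(position 3) + 0.2·t(position 4)
Solving: t(position 1) = 3.3333, t(position 3) = 3.3333, t(position 4) = 3.3333.
Expected steps from position 3 to position 2: 3.3333.

3.3333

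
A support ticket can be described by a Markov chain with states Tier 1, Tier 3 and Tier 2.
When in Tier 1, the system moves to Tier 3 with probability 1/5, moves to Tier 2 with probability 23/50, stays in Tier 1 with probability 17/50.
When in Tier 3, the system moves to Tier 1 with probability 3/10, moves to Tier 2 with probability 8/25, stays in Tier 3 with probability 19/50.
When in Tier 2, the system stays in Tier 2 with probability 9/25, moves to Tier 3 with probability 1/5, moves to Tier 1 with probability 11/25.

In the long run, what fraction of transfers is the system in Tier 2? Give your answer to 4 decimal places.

0.3871

Let the stationary distribution be π with π = πP and π_1 + π_2 + π_3 = 1.
π_1 = 0.34·π_1 + 0.3·π_2 + 0.44·π_3
π_2 = 0.2·π_1 + 0.38·π_2 + 0.2·π_3
Solving with the normalization constraint gives π = (0.3690, 0.2439, 0.3871).
So the stationary probability of Tier 2 is 0.3871.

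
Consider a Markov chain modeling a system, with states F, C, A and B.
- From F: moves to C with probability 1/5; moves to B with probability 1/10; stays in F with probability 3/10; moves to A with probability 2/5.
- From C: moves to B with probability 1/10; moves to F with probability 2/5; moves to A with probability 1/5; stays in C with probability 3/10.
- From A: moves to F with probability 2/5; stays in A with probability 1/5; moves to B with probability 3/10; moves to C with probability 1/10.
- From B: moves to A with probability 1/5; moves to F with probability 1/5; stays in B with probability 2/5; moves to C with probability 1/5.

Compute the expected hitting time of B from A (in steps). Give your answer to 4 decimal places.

5.1765

Let t(s) be the expected number of steps to first reach B from state s, with t(B) = 0. Conditioning on the first step:
t(F) = 1 + 0.3·t(F) + 0.2·t(C) + 0.4·t(A)
t(C) = 1 + 0.4·t(F) + 0.3·t(C) + 0.2·t(A)
t(A) = 1 + 0.4·t(F) + 0.1·t(C) + 0.2·t(A)
Solving: t(F) = 6.2353, t(C) = 6.4706, t(A) = 5.1765.
Expected steps from A to B: 5.1765.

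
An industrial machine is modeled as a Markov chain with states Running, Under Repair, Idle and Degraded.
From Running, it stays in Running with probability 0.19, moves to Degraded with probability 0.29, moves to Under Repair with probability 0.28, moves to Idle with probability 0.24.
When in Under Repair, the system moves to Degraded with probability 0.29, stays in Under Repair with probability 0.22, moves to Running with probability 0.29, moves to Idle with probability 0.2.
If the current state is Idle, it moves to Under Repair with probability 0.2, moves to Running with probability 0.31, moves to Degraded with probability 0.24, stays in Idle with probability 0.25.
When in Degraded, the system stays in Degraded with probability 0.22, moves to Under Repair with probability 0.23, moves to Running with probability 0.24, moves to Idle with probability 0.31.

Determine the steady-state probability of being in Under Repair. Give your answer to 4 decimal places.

Let the stationary distribution be π with π = πP and π_1 + π_2 + π_3 + π_4 = 1.
π_1 = 0.19·π_1 + 0.29·π_2 + 0.31·π_3 + 0.24·π_4
π_2 = 0.28·π_1 + 0.22·π_2 + 0.2·π_3 + 0.23·π_4
π_3 = 0.24·π_1 + 0.2·π_2 + 0.25·π_3 + 0.31·π_4
Solving with the normalization constraint gives π = (0.2564, 0.2330, 0.2513, 0.2593).
So the stationary probability of Under Repair is 0.2330.

0.2330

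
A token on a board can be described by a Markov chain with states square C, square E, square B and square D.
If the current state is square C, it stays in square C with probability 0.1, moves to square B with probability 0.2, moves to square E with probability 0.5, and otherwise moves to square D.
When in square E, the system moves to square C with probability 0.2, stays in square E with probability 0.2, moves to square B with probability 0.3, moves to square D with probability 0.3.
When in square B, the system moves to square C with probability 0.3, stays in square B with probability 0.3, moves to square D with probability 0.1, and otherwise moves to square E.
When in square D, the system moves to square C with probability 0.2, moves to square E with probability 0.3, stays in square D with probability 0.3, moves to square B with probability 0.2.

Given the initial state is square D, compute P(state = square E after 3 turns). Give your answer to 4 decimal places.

Propagate the distribution vector 3 turns from square D.
After 0 turns: (0.0000, 0.0000, 0.0000, 1.0000)
After 1 turn: (0.2000, 0.3000, 0.2000, 0.3000)
After 2 turns: (0.2000, 0.3100, 0.2500, 0.2400)
After 3 turns: (0.2050, 0.3090, 0.2560, 0.2300)
P(in square E after 3 turns) = 0.3090

0.3090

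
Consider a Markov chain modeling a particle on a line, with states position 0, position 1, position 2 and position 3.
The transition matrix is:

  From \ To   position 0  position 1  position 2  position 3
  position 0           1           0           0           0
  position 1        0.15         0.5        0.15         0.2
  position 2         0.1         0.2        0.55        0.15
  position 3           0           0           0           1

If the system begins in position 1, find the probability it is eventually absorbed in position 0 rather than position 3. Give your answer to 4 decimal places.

0.4231

Let h(s) be the probability of absorption at position 0 starting from transient state s. Then h(position 0) = 1 and h(position 3) = 0. By first-step analysis:
h(position 1) = 0.15·1 + 0.5·h(position 1) + 0.15·h(position 2) + 0.2·0
h(position 2) = 0.1·1 + 0.2·h(position 1) + 0.55·h(position 2) + 0.15·0
Solving: h(position 1) = 0.4231, h(position 2) = 0.4103.
Starting from position 1, the probability is 0.4231.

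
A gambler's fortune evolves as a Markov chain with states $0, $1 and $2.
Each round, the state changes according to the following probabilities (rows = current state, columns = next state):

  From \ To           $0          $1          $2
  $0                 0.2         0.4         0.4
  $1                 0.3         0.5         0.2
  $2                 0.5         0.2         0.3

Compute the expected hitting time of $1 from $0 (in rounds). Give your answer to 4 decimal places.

Let t(s) be the expected number of rounds to first reach $1 from state s, with t($1) = 0. Conditioning on the first round:
t($0) = 1 + 0.2·t($0) + 0.4·t($2)
t($2) = 1 + 0.5·t($0) + 0.3·t($2)
Solving: t($0) = 3.0556, t($2) = 3.6111.
Expected rounds from $0 to $1: 3.0556.

3.0556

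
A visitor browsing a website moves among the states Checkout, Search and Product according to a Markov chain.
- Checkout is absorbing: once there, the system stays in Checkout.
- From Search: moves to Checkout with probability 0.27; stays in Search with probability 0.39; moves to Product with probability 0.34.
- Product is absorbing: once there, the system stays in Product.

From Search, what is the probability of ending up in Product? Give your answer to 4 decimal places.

0.5574

Let h(s) be the probability of absorption at Product starting from transient state s. Then h(Product) = 1 and h(Checkout) = 0. By first-step analysis:
h(Search) = 0.27·0 + 0.39·h(Search) + 0.34·1
Solving: h(Search) = 0.5574.
Starting from Search, the probability is 0.5574.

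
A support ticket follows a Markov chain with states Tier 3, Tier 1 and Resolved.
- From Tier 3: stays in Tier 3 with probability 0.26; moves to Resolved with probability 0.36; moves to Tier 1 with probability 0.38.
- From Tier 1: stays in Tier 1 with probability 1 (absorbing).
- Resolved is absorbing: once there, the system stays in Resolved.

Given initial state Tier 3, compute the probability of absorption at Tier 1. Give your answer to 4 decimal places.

Let h(s) be the probability of absorption at Tier 1 starting from transient state s. Then h(Tier 1) = 1 and h(Resolved) = 0. By first-step analysis:
h(Tier 3) = 0.26·h(Tier 3) + 0.38·1 + 0.36·0
Solving: h(Tier 3) = 0.5135.
Starting from Tier 3, the probability is 0.5135.

0.5135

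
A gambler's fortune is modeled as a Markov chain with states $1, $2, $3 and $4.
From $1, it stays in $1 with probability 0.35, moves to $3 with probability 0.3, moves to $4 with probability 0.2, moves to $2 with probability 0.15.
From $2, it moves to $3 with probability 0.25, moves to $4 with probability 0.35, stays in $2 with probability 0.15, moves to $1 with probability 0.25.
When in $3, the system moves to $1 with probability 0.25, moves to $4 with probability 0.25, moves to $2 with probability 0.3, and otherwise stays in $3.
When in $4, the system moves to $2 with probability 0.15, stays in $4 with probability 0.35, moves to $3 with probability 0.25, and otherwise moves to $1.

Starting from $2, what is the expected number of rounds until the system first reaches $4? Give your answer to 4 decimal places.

Let t(s) be the expected number of rounds to first reach $4 from state s, with t($4) = 0. Conditioning on the first round:
t($1) = 1 + 0.35·t($1) + 0.15·t($2) + 0.3·t($3)
t($2) = 1 + 0.25·t($1) + 0.15·t($2) + 0.25·t($3)
t($3) = 1 + 0.25·t($1) + 0.3·t($2) + 0.2·t($3)
Solving: t($1) = 4.1383, t($2) = 3.5311, t($3) = 3.8674.
Expected rounds from $2 to $4: 3.5311.

3.5311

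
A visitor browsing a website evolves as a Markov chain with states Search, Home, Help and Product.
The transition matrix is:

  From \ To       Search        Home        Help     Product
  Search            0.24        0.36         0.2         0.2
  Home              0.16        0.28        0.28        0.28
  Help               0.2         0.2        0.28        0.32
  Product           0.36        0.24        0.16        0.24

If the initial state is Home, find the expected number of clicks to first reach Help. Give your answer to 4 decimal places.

4.3194

Let t(s) be the expected number of clicks to first reach Help from state s, with t(Help) = 0. Conditioning on the first click:
t(Search) = 1 + 0.24·t(Search) + 0.36·t(Home) + 0.2·t(Product)
t(Home) = 1 + 0.16·t(Search) + 0.28·t(Home) + 0.28·t(Product)
t(Product) = 1 + 0.36·t(Search) + 0.24·t(Home) + 0.24·t(Product)
Solving: t(Search) = 4.6462, t(Home) = 4.3194, t(Product) = 4.8806.
Expected clicks from Home to Help: 4.3194.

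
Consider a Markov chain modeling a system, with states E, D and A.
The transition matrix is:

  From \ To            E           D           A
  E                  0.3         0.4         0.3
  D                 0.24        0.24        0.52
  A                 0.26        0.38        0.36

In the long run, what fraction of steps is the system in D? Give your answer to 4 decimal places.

Let the stationary distribution be π with π = πP and π_1 + π_2 + π_3 = 1.
π_1 = 0.3·π_1 + 0.24·π_2 + 0.26·π_3
π_2 = 0.4·π_1 + 0.24·π_2 + 0.38·π_3
Solving with the normalization constraint gives π = (0.2638, 0.3380, 0.3982).
So the stationary probability of D is 0.3380.

0.3380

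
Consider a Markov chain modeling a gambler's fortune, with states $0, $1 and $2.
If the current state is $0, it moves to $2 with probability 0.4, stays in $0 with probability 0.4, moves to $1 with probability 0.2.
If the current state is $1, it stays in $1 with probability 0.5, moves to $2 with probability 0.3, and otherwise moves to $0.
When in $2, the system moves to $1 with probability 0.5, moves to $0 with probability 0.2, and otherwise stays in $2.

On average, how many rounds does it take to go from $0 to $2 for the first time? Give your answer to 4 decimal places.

Let t(s) be the expected number of rounds to first reach $2 from state s, with t($2) = 0. Conditioning on the first round:
t($0) = 1 + 0.4·t($0) + 0.2·t($1)
t($1) = 1 + 0.2·t($0) + 0.5·t($1)
Solving: t($0) = 2.6923, t($1) = 3.0769.
Expected rounds from $0 to $2: 2.6923.

2.6923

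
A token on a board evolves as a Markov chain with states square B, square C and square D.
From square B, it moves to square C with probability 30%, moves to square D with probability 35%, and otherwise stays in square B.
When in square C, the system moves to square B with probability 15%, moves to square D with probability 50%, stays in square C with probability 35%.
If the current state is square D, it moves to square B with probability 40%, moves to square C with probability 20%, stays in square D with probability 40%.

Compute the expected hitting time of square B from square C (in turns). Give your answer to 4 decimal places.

Let t(s) be the expected number of turns to first reach square B from state s, with t(square B) = 0. Conditioning on the first turn:
t(square C) = 1 + 0.35·t(square C) + 0.5·t(square D)
t(square D) = 1 + 0.2·t(square C) + 0.4·t(square D)
Solving: t(square C) = 3.7931, t(square D) = 2.9310.
Expected turns from square C to square B: 3.7931.

3.7931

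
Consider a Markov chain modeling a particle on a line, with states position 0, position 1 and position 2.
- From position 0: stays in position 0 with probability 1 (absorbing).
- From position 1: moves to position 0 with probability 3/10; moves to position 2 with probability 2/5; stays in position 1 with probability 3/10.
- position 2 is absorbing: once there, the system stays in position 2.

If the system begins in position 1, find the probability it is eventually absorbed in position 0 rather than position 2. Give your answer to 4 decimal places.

Let h(s) be the probability of absorption at position 0 starting from transient state s. Then h(position 0) = 1 and h(position 2) = 0. By first-step analysis:
h(position 1) = 0.3·1 + 0.3·h(position 1) + 0.4·0
Solving: h(position 1) = 0.4286.
Starting from position 1, the probability is 0.4286.

0.4286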